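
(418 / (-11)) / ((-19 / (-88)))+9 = -167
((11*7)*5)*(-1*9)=-3465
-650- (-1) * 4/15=-9746/15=-649.73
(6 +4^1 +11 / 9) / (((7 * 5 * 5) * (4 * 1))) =0.02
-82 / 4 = -41 / 2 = -20.50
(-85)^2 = 7225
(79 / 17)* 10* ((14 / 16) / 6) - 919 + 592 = -130651 / 408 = -320.22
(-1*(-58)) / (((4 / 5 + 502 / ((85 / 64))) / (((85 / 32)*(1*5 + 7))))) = 209525 / 42928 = 4.88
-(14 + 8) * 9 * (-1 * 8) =1584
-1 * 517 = -517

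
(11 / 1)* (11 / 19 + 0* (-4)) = 121 / 19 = 6.37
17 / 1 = 17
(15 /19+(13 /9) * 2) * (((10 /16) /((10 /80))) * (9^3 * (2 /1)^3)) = 2037960 /19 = 107261.05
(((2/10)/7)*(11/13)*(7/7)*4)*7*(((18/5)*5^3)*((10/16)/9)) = 275/13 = 21.15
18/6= 3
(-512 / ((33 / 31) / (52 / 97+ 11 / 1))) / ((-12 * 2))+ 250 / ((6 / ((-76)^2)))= 771114032 / 3201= 240897.85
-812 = -812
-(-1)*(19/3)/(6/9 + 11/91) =1729/215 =8.04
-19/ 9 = -2.11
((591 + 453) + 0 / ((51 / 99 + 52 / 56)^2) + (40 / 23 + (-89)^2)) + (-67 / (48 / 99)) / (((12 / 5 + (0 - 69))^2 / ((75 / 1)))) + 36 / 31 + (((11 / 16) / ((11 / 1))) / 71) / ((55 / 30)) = 984201753243521 / 109775773008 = 8965.56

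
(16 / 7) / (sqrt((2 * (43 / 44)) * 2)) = 16 * sqrt(473) / 301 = 1.16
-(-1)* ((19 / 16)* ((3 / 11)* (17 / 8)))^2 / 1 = 938961 / 1982464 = 0.47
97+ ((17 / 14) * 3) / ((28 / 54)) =20389 / 196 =104.03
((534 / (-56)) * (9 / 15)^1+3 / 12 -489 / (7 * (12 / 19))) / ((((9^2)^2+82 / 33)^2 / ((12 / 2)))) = -53092017 / 3283937581750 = -0.00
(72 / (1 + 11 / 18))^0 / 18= 1 / 18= 0.06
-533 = -533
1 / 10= 0.10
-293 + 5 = -288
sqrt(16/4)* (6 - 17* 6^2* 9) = -11004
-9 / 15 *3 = -9 / 5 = -1.80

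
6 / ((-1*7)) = -6 / 7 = -0.86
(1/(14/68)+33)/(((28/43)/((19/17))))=216505/3332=64.98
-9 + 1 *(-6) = -15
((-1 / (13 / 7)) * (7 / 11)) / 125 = -49 / 17875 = -0.00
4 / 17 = 0.24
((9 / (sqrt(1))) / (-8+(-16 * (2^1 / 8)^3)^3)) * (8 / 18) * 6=-512 / 171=-2.99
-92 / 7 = -13.14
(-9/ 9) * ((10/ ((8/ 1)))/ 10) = -1/ 8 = -0.12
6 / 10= 3 / 5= 0.60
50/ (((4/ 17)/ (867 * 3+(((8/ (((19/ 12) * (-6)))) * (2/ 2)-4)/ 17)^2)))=6784204825/ 12274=552729.74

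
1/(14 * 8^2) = 1/896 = 0.00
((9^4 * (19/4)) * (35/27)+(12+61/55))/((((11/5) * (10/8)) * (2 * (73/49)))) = 435639841/88330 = 4931.96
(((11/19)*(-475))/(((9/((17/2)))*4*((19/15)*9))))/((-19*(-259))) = -0.00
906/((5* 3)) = 302/5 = 60.40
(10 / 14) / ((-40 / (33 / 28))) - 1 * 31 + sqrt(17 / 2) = -48641 / 1568 + sqrt(34) / 2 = -28.11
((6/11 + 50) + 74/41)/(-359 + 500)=7870/21197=0.37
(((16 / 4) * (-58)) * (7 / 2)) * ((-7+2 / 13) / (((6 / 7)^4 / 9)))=43378867 / 468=92689.89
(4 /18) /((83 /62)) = 124 /747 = 0.17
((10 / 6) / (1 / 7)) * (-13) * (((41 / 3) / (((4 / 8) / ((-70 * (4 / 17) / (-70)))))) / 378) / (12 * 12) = -2665 / 148716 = -0.02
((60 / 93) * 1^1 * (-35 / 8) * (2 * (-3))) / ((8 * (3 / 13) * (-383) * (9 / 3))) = -2275 / 284952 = -0.01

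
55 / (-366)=-55 / 366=-0.15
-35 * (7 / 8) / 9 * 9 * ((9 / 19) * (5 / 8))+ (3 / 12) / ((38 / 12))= -10929 / 1216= -8.99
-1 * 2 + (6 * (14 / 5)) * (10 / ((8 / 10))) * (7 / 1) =1468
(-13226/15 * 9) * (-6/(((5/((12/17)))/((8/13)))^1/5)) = 1344384/65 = 20682.83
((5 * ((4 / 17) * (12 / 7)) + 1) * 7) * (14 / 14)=359 / 17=21.12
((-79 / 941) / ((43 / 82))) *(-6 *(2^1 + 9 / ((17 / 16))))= 6918504 / 687871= 10.06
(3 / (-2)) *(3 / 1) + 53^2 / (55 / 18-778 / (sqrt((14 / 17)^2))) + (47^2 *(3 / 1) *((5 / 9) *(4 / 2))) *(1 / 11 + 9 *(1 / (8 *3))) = 53612409611 / 15661668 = 3423.16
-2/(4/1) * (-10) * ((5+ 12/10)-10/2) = 6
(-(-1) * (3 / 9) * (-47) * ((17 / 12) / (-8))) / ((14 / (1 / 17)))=47 / 4032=0.01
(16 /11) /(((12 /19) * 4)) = 19 /33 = 0.58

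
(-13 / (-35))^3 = 2197 / 42875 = 0.05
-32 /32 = -1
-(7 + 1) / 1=-8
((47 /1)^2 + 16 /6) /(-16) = -6635 /48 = -138.23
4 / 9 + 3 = 31 / 9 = 3.44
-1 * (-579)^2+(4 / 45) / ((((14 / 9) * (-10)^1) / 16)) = -58667191 / 175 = -335241.09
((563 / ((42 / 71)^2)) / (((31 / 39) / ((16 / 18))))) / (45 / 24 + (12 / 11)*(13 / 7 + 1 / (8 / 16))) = 6493533904 / 21953673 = 295.78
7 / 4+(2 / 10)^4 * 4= 4391 / 2500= 1.76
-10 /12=-0.83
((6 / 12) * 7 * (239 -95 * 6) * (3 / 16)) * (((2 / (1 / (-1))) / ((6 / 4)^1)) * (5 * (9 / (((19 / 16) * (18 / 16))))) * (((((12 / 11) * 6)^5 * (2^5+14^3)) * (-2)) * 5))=-9956299783746355200 / 3059969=-3253725702367.04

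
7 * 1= 7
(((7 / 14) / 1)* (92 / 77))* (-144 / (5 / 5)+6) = -6348 / 77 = -82.44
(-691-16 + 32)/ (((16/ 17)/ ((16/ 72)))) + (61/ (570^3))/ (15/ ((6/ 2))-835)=-24497561531311/ 153710190000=-159.38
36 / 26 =1.38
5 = 5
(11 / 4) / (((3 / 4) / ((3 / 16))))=11 / 16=0.69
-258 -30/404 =-52131/202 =-258.07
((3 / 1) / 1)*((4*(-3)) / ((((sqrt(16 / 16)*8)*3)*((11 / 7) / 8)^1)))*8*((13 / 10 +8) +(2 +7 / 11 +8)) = -736848 / 605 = -1217.93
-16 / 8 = -2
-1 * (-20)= 20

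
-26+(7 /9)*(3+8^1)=-157 /9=-17.44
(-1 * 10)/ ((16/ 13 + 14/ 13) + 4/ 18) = -585/ 148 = -3.95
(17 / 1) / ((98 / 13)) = 2.26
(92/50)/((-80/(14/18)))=-161/9000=-0.02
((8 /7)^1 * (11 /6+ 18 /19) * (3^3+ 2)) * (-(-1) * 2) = 73544 /399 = 184.32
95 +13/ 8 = 773/ 8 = 96.62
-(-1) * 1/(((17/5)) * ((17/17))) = 5/17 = 0.29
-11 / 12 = -0.92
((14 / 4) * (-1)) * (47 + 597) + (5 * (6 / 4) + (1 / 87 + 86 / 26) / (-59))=-299820905 / 133458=-2246.56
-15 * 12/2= -90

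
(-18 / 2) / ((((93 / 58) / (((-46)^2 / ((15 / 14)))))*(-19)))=1718192 / 2945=583.43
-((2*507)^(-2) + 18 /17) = -1.06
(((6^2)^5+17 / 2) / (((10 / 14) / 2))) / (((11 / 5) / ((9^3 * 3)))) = 1851353637021 / 11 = 168304876092.82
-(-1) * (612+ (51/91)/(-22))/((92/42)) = 3675519/13156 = 279.38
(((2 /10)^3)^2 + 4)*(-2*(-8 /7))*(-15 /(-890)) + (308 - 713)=-3940921851 /9734375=-404.85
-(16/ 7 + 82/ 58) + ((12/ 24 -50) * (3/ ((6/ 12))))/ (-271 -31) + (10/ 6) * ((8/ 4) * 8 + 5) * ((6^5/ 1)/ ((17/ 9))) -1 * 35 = 150126060883/ 1042202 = 144046.99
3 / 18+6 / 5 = 41 / 30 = 1.37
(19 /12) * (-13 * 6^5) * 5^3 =-20007000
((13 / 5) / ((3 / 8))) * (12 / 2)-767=-3627 / 5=-725.40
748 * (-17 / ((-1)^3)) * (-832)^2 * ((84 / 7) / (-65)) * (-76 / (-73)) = -617516630016 / 365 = -1691826383.61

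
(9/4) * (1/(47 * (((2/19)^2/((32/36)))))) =3.84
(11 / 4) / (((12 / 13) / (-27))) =-1287 / 16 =-80.44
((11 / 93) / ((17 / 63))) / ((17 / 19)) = 4389 / 8959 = 0.49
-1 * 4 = -4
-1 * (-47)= 47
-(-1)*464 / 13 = 464 / 13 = 35.69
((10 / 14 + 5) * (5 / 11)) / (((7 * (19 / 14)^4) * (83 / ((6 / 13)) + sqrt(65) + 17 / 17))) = 204153600 / 336846813787 -1128960 * sqrt(65) / 336846813787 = 0.00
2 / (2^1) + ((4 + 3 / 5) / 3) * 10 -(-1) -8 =9.33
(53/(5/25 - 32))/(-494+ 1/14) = 14/4149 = 0.00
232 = 232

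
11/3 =3.67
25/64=0.39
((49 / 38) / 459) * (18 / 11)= 49 / 10659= 0.00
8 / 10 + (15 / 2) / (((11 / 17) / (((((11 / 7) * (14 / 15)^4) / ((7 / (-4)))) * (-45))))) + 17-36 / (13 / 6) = 347683 / 975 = 356.60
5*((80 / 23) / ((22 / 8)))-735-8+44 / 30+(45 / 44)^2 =-490362319 / 667920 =-734.16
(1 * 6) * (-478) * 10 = -28680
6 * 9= 54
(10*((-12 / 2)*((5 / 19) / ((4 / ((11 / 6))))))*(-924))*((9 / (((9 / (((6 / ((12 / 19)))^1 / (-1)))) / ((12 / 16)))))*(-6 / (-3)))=-190575 / 2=-95287.50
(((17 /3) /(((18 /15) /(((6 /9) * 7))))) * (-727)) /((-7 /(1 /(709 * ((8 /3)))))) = 61795 /51048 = 1.21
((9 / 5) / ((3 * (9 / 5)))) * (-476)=-476 / 3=-158.67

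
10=10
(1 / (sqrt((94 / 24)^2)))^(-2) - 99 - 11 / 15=-60763 / 720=-84.39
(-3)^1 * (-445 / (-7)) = -1335 / 7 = -190.71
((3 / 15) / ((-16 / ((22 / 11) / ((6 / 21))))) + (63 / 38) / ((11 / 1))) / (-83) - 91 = -126287217 / 1387760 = -91.00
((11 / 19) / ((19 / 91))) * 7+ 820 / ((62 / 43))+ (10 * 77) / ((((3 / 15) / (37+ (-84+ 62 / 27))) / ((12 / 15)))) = -41425509491 / 302157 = -137099.29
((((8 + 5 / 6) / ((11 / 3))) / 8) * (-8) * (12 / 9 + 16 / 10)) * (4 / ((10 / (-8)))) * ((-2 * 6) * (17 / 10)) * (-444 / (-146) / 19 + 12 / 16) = -72786384 / 173375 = -419.82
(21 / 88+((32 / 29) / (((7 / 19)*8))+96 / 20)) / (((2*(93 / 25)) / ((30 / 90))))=2417455 / 9968112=0.24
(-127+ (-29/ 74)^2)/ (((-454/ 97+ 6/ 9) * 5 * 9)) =22459089/ 31979840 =0.70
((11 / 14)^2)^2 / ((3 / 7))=14641 / 16464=0.89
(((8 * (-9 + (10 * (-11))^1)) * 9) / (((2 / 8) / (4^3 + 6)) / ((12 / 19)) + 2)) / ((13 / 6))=-172730880 / 87607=-1971.66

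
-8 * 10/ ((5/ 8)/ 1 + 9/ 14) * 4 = -17920/ 71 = -252.39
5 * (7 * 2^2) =140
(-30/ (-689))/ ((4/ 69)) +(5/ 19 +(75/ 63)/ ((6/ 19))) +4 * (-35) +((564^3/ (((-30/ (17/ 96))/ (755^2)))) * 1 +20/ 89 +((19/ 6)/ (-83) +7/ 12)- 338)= -14710556819828586520535/ 24369210684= -603653397337.45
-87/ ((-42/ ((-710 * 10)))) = -102950/ 7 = -14707.14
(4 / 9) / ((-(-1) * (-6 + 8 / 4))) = -1 / 9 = -0.11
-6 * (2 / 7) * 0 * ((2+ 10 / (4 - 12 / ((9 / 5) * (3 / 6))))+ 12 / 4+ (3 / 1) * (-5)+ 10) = 0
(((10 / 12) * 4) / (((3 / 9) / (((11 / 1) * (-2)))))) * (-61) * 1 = 13420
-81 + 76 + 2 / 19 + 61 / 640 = -58361 / 12160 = -4.80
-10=-10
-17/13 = -1.31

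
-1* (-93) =93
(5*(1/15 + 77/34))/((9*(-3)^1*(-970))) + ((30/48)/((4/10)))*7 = 116877631/10685520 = 10.94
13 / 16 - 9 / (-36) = 17 / 16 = 1.06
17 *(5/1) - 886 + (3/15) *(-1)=-4006/5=-801.20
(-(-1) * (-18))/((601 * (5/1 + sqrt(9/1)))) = -9/2404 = -0.00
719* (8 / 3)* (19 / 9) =109288 / 27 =4047.70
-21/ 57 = -7/ 19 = -0.37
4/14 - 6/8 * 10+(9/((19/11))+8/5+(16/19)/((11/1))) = -4787/14630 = -0.33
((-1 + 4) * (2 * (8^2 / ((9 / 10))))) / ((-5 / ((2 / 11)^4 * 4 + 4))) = -15008768 / 43923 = -341.71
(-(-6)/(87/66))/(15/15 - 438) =-132/12673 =-0.01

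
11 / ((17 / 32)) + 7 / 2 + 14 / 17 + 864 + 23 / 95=2872347 / 3230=889.27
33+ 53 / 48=34.10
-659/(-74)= 659/74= 8.91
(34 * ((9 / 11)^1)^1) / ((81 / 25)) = 850 / 99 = 8.59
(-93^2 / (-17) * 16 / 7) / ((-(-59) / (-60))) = -1182.60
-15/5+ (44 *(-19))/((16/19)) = -3983/4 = -995.75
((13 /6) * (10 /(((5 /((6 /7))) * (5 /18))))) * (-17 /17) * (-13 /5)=34.77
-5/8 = -0.62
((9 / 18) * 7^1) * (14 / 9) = 49 / 9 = 5.44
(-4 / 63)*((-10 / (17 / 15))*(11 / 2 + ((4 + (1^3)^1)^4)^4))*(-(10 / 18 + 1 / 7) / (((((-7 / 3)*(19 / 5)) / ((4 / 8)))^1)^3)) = 20980834961693750 / 1959746621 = 10705891.64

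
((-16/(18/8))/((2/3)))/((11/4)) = -128/33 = -3.88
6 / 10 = 3 / 5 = 0.60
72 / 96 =3 / 4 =0.75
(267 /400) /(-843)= -89 /112400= -0.00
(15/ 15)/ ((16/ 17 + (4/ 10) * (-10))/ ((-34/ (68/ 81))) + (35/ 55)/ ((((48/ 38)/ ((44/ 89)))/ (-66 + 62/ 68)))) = -490212/ 7909859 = -0.06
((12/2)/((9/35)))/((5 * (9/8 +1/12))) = 112/29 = 3.86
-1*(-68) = 68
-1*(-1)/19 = 1/19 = 0.05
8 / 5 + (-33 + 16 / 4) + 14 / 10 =-26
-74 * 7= -518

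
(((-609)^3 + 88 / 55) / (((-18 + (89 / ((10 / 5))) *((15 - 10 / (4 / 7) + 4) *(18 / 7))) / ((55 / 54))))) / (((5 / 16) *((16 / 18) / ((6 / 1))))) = -347834452196 / 10755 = -32341650.60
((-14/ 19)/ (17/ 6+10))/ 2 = -6/ 209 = -0.03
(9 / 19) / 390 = 3 / 2470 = 0.00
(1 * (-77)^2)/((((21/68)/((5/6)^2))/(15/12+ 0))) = 1799875/108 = 16665.51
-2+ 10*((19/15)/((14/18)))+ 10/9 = 970/63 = 15.40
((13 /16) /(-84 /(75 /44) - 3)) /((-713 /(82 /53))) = 13325 /395121784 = 0.00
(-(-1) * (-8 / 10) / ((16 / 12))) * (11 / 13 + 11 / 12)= -55 / 52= -1.06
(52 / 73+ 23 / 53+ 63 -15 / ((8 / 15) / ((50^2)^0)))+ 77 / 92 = 26239239 / 711896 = 36.86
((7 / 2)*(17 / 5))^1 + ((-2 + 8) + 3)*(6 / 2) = 389 / 10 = 38.90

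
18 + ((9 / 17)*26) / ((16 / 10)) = 1809 / 68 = 26.60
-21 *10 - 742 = -952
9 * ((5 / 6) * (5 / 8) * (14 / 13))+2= 733 / 104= 7.05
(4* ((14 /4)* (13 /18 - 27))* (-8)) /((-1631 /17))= -30.68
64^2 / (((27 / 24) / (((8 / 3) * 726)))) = 63438848 / 9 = 7048760.89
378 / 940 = 189 / 470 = 0.40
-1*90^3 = -729000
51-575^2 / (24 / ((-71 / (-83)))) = -11733.32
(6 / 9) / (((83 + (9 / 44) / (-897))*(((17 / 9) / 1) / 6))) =473616 / 18563065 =0.03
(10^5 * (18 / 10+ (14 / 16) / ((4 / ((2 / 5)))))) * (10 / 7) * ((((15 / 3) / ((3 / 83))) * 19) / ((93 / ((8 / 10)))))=11906350000 / 1953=6096441.37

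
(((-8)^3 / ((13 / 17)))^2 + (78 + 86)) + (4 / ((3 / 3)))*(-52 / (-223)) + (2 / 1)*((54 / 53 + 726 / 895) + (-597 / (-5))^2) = 4263293438711302 / 8938414225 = 476963.06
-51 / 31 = -1.65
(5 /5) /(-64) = -1 /64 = -0.02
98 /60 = 1.63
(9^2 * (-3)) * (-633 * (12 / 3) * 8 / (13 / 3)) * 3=44299872 / 13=3407682.46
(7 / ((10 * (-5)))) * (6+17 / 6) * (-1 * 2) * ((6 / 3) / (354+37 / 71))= 26341 / 1887825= 0.01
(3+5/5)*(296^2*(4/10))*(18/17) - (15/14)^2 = 2472854859/16660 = 148430.66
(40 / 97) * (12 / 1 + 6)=720 / 97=7.42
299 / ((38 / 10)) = 1495 / 19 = 78.68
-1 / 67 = -0.01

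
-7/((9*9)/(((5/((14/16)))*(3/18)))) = -20/243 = -0.08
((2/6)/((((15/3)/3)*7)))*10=2/7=0.29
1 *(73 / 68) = 73 / 68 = 1.07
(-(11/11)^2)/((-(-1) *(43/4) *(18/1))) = -0.01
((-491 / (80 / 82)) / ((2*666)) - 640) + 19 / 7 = -237822997 / 372960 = -637.66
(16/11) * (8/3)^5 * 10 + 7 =5261591/2673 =1968.42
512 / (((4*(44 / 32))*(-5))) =-1024 / 55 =-18.62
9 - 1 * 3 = 6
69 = 69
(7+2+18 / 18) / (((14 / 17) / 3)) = 255 / 7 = 36.43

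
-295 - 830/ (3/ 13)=-11675/ 3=-3891.67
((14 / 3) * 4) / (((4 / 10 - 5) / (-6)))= 560 / 23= 24.35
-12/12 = -1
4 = 4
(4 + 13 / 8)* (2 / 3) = 3.75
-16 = -16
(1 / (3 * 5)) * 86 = 5.73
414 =414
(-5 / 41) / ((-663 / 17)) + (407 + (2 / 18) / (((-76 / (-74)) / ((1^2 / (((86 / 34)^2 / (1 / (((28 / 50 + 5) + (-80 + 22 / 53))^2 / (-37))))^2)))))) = 23474688973811669073124244764832237 / 57676925340907064060813277198606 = 407.00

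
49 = 49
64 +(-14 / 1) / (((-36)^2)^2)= 53747705 / 839808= 64.00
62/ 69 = 0.90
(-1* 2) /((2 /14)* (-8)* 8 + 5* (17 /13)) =182 /237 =0.77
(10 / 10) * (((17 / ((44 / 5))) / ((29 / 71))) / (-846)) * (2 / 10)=-1207 / 1079496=-0.00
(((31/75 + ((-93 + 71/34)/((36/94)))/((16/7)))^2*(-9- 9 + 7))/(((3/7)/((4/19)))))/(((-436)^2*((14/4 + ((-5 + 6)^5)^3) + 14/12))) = -49373818454628437/919895165614080000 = -0.05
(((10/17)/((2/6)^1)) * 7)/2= 105/17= 6.18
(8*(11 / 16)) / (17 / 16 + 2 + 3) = 88 / 97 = 0.91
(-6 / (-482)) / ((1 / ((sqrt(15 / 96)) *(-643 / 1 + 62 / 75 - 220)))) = -64663 *sqrt(10) / 48200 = -4.24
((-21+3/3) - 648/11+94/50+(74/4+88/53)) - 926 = -28650623/29150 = -982.87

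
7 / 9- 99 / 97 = -212 / 873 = -0.24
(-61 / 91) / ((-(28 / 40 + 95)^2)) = 0.00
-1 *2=-2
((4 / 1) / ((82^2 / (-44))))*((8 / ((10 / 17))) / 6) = -1496 / 25215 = -0.06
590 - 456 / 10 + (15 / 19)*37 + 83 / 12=661801 / 1140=580.53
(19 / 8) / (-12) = -19 / 96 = -0.20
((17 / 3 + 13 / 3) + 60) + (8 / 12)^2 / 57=35914 / 513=70.01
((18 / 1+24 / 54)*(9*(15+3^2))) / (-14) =-1992 / 7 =-284.57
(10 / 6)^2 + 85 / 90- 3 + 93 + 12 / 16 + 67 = 5813 / 36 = 161.47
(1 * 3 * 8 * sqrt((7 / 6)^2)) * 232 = 6496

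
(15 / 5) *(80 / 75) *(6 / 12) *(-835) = -1336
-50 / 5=-10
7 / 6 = 1.17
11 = 11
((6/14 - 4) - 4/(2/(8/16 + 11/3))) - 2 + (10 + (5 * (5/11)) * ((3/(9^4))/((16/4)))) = -2630057/673596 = -3.90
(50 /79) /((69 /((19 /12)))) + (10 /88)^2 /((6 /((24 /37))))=4661975 /292849524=0.02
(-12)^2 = 144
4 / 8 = 1 / 2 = 0.50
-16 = -16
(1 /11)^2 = 1 /121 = 0.01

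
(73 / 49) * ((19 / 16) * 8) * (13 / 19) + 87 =96.68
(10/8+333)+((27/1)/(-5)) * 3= 6361/20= 318.05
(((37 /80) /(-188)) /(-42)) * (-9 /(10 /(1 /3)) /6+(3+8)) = 2701 /4211200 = 0.00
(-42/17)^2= 1764/289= 6.10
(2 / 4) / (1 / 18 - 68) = -0.01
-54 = -54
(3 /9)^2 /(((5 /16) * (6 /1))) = 8 /135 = 0.06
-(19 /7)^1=-19 /7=-2.71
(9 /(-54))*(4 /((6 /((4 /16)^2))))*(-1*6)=0.04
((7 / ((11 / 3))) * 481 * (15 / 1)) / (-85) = -30303 / 187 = -162.05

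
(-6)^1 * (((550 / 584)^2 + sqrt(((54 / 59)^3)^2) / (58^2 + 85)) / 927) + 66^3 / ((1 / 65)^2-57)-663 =-1603050031208452339550485 / 280900941317110289544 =-5706.82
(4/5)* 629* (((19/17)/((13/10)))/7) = 5624/91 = 61.80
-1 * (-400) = 400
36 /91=0.40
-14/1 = -14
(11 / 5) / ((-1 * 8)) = -11 / 40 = -0.28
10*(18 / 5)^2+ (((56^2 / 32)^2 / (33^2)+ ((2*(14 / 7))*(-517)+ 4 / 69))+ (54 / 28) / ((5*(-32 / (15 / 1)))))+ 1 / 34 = -1840503607219 / 953789760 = -1929.67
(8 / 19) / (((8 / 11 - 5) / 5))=-440 / 893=-0.49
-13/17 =-0.76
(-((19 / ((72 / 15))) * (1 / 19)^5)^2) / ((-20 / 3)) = 5 / 13043376415488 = 0.00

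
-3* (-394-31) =1275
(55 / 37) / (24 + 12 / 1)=55 / 1332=0.04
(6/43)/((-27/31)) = -62/387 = -0.16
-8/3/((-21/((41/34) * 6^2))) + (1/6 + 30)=25475/714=35.68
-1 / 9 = -0.11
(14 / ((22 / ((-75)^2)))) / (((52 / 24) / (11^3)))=28586250 / 13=2198942.31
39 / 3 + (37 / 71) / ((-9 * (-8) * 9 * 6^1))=3588661 / 276048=13.00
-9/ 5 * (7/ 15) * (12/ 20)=-63/ 125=-0.50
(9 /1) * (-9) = -81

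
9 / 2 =4.50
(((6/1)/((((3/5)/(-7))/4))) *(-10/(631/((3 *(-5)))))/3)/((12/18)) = -21000/631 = -33.28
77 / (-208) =-77 / 208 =-0.37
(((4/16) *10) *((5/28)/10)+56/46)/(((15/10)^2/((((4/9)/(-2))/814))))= -3251/21230748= -0.00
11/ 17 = 0.65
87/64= 1.36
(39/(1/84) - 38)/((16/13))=21047/8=2630.88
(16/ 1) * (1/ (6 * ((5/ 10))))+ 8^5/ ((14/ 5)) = 245872/ 21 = 11708.19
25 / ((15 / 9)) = 15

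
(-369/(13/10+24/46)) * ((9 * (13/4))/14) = -423.19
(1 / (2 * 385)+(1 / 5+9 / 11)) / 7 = 157 / 1078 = 0.15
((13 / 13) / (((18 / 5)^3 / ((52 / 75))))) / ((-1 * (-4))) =65 / 17496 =0.00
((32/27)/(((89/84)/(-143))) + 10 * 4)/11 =-10.91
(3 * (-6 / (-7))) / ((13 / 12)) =216 / 91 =2.37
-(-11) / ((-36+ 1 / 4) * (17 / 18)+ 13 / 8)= -396 / 1157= -0.34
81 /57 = 27 /19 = 1.42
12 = 12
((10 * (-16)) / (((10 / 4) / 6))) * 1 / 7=-384 / 7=-54.86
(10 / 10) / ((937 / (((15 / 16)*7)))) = 105 / 14992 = 0.01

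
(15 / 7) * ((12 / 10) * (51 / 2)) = 459 / 7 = 65.57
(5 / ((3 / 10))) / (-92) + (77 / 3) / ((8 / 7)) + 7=5387 / 184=29.28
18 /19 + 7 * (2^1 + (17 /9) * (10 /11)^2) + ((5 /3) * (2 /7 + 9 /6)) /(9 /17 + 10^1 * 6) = 2575760927 /99358182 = 25.92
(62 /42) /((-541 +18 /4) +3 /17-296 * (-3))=1054 /251097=0.00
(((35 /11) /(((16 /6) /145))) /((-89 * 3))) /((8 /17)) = -1.38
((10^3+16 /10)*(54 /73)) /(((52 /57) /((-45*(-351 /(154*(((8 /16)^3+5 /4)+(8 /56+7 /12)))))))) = 11237260896 /283459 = 39643.34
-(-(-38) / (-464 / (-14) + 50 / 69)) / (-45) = 3059 / 122685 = 0.02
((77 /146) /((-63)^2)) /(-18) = -11 /1490076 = -0.00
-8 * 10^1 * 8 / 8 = -80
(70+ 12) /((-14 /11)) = -64.43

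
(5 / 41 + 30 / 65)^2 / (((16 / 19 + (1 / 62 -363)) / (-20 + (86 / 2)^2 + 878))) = -308428373966 / 121193219667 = -2.54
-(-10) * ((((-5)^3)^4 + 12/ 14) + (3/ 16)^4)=2441406258.58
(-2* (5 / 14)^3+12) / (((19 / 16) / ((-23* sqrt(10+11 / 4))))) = -751594* sqrt(51) / 6517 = -823.61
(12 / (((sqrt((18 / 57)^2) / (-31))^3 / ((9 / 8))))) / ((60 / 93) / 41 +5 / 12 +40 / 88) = -8570484519267 / 595220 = -14398851.72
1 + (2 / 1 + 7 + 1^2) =11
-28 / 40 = -7 / 10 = -0.70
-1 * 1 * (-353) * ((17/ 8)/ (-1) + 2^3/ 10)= -18709/ 40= -467.72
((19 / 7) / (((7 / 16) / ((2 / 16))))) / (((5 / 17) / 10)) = 1292 / 49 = 26.37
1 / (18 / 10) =0.56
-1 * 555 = -555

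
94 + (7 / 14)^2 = 94.25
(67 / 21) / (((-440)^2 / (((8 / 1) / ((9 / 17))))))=1139 / 4573800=0.00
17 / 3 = 5.67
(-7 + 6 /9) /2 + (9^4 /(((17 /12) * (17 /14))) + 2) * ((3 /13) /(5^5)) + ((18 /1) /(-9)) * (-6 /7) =-577222049 /493106250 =-1.17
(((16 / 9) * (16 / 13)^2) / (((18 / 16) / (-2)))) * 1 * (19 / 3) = -1245184 / 41067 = -30.32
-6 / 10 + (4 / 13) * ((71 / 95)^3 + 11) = 32468619 / 11145875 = 2.91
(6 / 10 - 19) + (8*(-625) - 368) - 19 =-5405.40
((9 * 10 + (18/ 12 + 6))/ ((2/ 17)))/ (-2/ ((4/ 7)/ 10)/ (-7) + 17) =3315/ 88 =37.67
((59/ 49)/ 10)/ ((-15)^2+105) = 59/ 161700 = 0.00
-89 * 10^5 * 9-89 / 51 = -4085100089 / 51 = -80100001.75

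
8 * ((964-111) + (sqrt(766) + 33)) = 8 * sqrt(766) + 7088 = 7309.41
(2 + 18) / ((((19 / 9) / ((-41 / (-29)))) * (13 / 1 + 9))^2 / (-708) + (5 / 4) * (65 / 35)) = 13496278320 / 537932117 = 25.09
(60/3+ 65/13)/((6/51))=425/2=212.50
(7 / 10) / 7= 1 / 10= 0.10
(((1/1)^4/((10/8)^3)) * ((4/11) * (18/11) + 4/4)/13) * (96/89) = 1185792/17499625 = 0.07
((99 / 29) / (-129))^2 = 1089 / 1555009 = 0.00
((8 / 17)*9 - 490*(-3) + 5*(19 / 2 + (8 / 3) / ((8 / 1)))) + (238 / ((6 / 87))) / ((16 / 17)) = 5190.09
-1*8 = -8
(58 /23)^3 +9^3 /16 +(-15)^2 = 55792735 /194672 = 286.60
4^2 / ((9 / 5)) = 80 / 9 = 8.89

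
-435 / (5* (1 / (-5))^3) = 10875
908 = 908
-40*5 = -200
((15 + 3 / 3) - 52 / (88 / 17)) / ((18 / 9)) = 131 / 44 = 2.98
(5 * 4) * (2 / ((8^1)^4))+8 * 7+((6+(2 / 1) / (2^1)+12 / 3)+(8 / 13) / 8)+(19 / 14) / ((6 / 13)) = 9788117 / 139776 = 70.03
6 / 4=3 / 2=1.50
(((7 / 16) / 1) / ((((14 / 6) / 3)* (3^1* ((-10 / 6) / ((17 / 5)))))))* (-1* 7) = 1071 / 400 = 2.68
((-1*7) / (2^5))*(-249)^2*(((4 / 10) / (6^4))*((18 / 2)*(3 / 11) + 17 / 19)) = -1687805 / 120384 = -14.02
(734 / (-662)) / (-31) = 367 / 10261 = 0.04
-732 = -732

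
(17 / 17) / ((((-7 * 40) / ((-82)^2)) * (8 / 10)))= -1681 / 56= -30.02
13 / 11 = 1.18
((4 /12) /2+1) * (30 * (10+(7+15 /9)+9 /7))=2095 /3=698.33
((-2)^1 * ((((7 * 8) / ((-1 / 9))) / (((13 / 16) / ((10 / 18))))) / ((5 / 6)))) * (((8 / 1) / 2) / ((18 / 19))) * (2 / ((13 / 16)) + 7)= 5583872 / 169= 33040.66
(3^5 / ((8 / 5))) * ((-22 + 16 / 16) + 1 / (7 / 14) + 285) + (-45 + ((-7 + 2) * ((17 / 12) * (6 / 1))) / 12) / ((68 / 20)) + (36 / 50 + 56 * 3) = 413642569 / 10200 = 40553.19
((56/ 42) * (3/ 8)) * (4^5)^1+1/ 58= 29697/ 58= 512.02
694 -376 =318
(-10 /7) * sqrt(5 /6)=-5 * sqrt(30) /21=-1.30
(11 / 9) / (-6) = -11 / 54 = -0.20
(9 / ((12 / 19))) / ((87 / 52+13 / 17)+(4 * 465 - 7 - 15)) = 12597 / 1626947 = 0.01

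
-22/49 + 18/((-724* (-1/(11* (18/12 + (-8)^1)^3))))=-10721359/141904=-75.55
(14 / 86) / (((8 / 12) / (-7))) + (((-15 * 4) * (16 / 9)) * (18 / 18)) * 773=-21273401 / 258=-82455.04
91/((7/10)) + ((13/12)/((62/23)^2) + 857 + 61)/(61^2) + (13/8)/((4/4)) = 22634768539/171642288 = 131.87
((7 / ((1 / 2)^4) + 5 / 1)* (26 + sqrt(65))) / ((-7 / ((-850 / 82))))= 49725* sqrt(65) / 287 + 1292850 / 287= 5901.55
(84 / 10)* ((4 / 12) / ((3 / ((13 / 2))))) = 6.07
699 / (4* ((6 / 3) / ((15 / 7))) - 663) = -10485 / 9889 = -1.06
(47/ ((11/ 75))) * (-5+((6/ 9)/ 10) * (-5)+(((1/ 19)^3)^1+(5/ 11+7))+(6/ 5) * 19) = 6628027655/ 829939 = 7986.16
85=85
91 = 91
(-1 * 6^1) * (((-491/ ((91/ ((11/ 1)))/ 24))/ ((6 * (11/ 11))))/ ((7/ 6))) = 777744/ 637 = 1220.95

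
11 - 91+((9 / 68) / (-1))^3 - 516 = -187402201 / 314432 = -596.00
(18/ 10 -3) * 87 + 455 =1753/ 5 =350.60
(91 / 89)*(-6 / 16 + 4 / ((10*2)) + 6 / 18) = 1729 / 10680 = 0.16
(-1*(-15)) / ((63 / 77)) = 55 / 3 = 18.33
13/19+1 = 32/19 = 1.68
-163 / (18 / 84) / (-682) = 1141 / 1023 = 1.12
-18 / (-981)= 2 / 109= 0.02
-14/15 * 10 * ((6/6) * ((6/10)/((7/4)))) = -16/5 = -3.20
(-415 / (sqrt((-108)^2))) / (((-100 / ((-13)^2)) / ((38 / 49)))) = 266513 / 52920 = 5.04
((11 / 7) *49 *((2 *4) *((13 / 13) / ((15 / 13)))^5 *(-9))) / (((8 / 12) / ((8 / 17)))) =-914865952 / 478125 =-1913.45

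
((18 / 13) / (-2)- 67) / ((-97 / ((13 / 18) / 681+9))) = 48547400 / 7728669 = 6.28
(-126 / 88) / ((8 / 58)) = -1827 / 176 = -10.38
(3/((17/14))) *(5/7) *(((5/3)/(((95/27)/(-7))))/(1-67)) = 315/3553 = 0.09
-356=-356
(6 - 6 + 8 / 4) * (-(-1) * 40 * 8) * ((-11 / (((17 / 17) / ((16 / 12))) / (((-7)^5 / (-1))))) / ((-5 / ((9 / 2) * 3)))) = 425956608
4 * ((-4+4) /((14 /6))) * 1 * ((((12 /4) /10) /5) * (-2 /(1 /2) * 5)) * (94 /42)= 0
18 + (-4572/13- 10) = -4468/13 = -343.69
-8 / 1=-8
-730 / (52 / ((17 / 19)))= -6205 / 494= -12.56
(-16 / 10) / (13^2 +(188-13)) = -1 / 215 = -0.00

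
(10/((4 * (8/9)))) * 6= 135/8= 16.88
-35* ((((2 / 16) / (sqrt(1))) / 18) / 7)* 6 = -5 / 24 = -0.21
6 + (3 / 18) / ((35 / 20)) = 128 / 21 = 6.10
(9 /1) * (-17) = -153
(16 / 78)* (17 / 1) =136 / 39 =3.49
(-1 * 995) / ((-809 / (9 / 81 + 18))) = 162185 / 7281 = 22.28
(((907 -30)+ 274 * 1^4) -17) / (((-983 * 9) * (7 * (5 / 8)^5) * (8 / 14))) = -1032192 / 3071875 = -0.34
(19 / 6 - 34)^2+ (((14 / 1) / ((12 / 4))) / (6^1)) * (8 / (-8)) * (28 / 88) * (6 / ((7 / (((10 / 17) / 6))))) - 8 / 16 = 6396569 / 6732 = 950.17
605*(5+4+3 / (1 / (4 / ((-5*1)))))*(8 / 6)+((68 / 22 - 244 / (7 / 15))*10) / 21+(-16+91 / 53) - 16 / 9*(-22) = 1311564769 / 257103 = 5101.32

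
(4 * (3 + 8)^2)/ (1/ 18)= 8712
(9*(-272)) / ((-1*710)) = 1224 / 355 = 3.45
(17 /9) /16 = 17 /144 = 0.12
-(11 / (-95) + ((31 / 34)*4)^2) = -362001 / 27455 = -13.19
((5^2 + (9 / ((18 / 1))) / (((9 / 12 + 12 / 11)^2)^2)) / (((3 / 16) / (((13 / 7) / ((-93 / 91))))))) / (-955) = 2915025765392 / 11469583576845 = 0.25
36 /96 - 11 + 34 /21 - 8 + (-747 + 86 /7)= -126289 /168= -751.72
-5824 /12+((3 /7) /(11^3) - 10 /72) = -162833101 /335412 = -485.47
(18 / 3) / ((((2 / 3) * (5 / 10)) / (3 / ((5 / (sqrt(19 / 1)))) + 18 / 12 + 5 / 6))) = 42 + 54 * sqrt(19) / 5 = 89.08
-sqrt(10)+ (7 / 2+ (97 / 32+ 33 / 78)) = 2893 / 416- sqrt(10) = 3.79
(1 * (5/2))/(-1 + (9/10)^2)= -250/19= -13.16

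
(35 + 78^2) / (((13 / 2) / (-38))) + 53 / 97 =-35772.07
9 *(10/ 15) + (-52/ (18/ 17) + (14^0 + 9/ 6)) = -731/ 18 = -40.61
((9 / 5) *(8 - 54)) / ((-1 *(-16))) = -207 / 40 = -5.18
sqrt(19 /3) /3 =sqrt(57) /9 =0.84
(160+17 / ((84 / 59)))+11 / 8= 29117 / 168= 173.32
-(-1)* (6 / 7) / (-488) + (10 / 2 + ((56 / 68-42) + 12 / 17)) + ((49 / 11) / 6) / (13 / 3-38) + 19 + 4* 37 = 4242238725 / 32258996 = 131.51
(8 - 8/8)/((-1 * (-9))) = 7/9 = 0.78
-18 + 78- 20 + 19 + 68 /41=2487 /41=60.66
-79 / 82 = -0.96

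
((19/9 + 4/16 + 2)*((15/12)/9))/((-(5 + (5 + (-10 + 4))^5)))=-785/5184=-0.15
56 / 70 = 4 / 5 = 0.80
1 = 1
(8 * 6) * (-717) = -34416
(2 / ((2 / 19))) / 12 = 19 / 12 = 1.58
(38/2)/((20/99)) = 1881/20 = 94.05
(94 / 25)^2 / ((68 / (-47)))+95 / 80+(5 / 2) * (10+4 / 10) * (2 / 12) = -4.25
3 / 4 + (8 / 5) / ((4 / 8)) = 79 / 20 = 3.95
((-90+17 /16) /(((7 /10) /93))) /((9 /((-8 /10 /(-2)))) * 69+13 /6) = -7.60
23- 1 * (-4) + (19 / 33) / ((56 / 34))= 25271 / 924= 27.35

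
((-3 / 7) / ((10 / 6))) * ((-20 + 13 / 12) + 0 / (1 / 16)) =681 / 140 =4.86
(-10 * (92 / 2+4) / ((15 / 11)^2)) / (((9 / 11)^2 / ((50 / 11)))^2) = -732050000 / 59049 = -12397.33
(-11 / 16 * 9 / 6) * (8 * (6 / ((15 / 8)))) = -132 / 5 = -26.40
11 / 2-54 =-97 / 2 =-48.50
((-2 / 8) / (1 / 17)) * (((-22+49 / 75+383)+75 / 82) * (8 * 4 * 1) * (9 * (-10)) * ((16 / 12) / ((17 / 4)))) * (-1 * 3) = -856240512 / 205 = -4176782.99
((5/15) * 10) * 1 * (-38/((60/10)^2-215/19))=-7220/1407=-5.13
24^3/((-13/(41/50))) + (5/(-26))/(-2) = -1133443/1300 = -871.88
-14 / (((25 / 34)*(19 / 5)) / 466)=-221816 / 95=-2334.91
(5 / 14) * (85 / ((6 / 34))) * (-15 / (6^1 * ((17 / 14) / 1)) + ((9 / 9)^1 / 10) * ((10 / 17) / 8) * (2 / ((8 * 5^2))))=-158661 / 448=-354.15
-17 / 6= -2.83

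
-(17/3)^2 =-289/9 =-32.11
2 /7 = 0.29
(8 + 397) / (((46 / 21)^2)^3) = 34735279005 / 9474296896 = 3.67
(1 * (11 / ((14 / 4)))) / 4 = 11 / 14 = 0.79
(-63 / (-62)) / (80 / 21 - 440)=-1323 / 567920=-0.00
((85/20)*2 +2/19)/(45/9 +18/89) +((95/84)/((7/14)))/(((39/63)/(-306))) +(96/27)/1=-2290834955/2058498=-1112.87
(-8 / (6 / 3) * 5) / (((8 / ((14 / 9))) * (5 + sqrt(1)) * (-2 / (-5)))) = -175 / 108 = -1.62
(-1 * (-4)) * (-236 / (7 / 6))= -5664 / 7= -809.14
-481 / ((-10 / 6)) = 1443 / 5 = 288.60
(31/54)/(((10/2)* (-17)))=-31/4590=-0.01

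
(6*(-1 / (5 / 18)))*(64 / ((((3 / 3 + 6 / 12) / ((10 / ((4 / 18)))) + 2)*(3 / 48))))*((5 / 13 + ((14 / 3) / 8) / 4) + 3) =-30454272 / 793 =-38403.87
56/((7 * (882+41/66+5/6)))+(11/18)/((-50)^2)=0.01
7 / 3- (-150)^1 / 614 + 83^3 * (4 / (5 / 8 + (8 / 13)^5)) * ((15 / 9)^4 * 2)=2607050405856079682 / 52683450003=49485187.58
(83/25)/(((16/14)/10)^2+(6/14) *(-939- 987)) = -4067/1011134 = -0.00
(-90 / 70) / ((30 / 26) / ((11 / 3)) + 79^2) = -1287 / 6247556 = -0.00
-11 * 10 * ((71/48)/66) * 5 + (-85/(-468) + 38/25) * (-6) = -1054691/46800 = -22.54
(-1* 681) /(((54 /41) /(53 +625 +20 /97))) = -306135151 /873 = -350670.28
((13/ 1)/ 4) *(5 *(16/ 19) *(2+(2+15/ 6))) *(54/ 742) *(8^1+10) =821340/ 7049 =116.52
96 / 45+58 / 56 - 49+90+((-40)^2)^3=1720320018551 / 420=4096000044.17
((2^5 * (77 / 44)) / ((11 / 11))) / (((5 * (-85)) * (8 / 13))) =-91 / 425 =-0.21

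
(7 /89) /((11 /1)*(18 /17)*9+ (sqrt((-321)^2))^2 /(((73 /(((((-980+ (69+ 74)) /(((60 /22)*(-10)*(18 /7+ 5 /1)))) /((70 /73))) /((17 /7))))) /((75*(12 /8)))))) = 504560 /1773789927723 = 0.00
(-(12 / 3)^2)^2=256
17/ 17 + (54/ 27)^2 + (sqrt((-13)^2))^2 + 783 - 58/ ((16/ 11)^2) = 118987/ 128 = 929.59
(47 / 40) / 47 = 1 / 40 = 0.02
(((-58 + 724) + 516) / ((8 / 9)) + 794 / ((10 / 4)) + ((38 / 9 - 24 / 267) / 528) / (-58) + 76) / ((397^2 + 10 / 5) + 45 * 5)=105683672201 / 9679223252160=0.01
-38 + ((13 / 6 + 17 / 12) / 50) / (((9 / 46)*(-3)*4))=-1232189 / 32400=-38.03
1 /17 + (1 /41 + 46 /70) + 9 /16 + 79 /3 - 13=17138393 /1170960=14.64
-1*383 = -383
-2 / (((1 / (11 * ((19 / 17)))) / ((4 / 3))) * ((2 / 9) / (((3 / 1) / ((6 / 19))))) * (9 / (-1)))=7942 / 51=155.73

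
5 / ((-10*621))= -1 / 1242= -0.00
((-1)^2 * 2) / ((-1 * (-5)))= 2 / 5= 0.40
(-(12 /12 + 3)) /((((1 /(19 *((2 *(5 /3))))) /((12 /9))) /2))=-6080 /9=-675.56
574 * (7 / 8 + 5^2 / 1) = 59409 / 4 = 14852.25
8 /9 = 0.89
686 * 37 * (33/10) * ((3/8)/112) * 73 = 13102551/640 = 20472.74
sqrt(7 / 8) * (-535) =-535 * sqrt(14) / 4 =-500.45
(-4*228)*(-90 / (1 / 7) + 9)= 566352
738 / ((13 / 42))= 30996 / 13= 2384.31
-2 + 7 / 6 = -5 / 6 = -0.83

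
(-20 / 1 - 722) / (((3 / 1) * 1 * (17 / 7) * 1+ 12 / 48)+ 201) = -20776 / 5839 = -3.56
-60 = -60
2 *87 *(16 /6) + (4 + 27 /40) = 468.68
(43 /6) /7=43 /42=1.02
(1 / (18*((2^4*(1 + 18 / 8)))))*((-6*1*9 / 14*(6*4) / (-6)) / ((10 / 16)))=12 / 455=0.03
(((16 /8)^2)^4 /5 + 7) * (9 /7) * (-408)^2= 435969216 /35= 12456263.31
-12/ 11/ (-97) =12/ 1067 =0.01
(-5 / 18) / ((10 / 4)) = -1 / 9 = -0.11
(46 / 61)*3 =138 / 61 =2.26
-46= -46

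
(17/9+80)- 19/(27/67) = 938/27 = 34.74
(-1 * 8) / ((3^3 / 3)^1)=-8 / 9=-0.89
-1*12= -12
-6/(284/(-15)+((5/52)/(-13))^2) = 41127840/129780809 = 0.32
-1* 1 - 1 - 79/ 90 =-259/ 90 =-2.88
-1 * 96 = -96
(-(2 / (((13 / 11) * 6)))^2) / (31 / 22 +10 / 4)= -1331 / 65403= -0.02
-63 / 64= -0.98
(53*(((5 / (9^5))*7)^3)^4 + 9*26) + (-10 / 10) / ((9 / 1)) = 233.89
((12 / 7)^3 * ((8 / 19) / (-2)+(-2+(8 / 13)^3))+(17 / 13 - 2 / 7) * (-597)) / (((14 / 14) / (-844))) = 7493249842308 / 14317849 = 523350.25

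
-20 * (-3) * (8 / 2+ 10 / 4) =390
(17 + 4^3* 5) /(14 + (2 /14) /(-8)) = 18872 /783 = 24.10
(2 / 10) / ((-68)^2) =1 / 23120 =0.00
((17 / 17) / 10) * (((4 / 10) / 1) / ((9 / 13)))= 13 / 225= 0.06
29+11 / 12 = 359 / 12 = 29.92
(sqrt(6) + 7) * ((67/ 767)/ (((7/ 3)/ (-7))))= -1407/ 767 -201 * sqrt(6)/ 767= -2.48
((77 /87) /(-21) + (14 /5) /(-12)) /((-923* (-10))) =-719 /24090300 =-0.00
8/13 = 0.62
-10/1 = -10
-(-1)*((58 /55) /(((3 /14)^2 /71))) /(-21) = -115304 /1485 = -77.65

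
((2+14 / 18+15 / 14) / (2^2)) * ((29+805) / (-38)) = -67415 / 3192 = -21.12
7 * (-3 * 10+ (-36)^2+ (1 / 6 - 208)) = 7407.17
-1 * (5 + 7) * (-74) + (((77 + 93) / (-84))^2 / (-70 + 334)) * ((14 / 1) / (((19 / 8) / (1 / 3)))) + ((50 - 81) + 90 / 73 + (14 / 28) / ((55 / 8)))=6750203917 / 7864290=858.34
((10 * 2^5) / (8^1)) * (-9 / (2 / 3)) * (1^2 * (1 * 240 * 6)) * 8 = -6220800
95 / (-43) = -95 / 43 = -2.21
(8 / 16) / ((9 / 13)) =13 / 18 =0.72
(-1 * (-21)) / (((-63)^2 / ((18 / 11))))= 0.01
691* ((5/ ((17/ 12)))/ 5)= 8292/ 17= 487.76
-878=-878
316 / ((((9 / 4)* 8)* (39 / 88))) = 13904 / 351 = 39.61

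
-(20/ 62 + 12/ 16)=-133/ 124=-1.07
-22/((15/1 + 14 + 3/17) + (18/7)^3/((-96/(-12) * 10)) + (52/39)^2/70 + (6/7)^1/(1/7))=-2309076/3717025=-0.62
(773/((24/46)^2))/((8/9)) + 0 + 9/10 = 2045161/640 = 3195.56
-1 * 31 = -31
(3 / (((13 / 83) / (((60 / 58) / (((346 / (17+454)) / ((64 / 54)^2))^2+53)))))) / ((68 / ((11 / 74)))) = 66368580157440 / 81628627585180637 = 0.00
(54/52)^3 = 19683/17576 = 1.12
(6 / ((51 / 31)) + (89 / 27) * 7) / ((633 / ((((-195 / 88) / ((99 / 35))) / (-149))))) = 2536625 / 11428956792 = 0.00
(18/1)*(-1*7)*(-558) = 70308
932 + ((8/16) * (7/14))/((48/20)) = 44741/48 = 932.10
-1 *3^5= -243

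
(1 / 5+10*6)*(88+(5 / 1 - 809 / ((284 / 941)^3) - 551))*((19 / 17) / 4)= -3915114865069499 / 7788143360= -502701.95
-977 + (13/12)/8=-93779/96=-976.86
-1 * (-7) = 7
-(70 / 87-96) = 8282 / 87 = 95.20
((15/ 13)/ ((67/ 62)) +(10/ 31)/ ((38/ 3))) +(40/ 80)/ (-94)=104923961/ 96447572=1.09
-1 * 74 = -74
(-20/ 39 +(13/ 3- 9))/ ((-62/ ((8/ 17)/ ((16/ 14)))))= 707/ 20553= 0.03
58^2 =3364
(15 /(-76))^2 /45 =5 /5776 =0.00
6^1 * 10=60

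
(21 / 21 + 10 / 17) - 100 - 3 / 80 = -133891 / 1360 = -98.45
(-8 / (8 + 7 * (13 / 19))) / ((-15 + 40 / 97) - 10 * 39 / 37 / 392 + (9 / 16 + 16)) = -427693952 / 1331927955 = -0.32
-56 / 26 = -28 / 13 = -2.15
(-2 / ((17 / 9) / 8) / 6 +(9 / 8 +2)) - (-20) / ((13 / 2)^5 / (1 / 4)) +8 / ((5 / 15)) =1298433381 / 50495848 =25.71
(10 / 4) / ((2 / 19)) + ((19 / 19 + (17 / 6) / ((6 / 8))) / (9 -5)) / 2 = 1753 / 72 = 24.35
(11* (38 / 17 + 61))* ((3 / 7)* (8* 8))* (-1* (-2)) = 4540800 / 119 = 38157.98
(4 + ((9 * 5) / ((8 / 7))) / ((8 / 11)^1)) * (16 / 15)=3721 / 60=62.02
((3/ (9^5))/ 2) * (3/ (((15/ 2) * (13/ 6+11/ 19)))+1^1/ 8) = 3389/ 492862320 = 0.00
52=52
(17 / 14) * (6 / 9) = 17 / 21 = 0.81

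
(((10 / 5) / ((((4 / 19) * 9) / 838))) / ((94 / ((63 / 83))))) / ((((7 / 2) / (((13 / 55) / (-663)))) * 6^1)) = -7961 / 65653830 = -0.00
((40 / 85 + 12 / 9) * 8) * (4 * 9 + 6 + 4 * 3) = 13248 / 17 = 779.29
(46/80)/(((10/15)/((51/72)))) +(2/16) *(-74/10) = -201/640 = -0.31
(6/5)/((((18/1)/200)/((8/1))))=320/3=106.67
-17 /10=-1.70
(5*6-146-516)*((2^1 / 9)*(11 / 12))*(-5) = 17380 / 27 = 643.70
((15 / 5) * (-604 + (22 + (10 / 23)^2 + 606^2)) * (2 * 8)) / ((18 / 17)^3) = 1905851608516 / 128547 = 14826107.25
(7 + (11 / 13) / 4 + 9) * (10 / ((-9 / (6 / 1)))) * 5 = -7025 / 13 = -540.38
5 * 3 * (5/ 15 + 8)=125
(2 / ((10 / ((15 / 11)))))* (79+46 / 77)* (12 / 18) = 12258 / 847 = 14.47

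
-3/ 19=-0.16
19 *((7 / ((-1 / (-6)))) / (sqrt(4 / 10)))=399 *sqrt(10)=1261.75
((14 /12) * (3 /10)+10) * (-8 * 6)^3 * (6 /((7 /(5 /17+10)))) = -171694080 /17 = -10099651.76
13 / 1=13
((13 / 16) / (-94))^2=169 / 2262016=0.00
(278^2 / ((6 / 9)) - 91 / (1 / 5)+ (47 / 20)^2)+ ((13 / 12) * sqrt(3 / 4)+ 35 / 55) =13 * sqrt(3) / 24+ 508099499 / 4400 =115478.10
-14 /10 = -7 /5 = -1.40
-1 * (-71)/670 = 71/670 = 0.11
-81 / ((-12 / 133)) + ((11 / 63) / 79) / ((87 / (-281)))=1554887045 / 1731996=897.74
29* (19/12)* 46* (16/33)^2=1622144/3267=496.52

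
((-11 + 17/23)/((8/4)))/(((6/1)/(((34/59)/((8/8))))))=-34/69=-0.49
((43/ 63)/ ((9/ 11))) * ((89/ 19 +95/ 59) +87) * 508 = 8376540524/ 211869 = 39536.41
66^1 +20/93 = 6158/93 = 66.22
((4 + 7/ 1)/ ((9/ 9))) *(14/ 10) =77/ 5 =15.40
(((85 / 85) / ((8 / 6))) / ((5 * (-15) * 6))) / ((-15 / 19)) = 19 / 9000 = 0.00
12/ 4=3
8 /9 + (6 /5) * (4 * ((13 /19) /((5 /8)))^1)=26264 /4275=6.14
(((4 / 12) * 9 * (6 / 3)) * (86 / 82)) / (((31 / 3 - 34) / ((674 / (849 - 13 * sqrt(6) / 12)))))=-10629670176 / 50357549105 - 13563576 * sqrt(6) / 50357549105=-0.21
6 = 6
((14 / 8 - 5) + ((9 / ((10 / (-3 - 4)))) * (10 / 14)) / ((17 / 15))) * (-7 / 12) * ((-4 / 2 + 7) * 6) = 17185 / 136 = 126.36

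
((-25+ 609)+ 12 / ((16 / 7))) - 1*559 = 121 / 4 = 30.25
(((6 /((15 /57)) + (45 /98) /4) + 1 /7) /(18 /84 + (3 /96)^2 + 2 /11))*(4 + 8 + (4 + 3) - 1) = 1145371392 /1095815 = 1045.22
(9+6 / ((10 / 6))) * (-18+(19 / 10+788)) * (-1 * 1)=-486297 / 50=-9725.94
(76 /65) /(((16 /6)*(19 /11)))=33 /130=0.25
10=10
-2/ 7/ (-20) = 1/ 70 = 0.01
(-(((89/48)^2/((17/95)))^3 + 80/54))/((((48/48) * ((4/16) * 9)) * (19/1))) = -426188354916872015/2568800088096768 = -165.91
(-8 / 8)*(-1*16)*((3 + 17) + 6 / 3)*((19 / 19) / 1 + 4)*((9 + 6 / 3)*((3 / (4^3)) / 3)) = 605 / 2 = 302.50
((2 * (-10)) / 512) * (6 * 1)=-15 / 64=-0.23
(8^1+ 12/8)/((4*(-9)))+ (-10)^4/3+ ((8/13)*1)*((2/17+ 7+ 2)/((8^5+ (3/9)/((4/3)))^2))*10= 11248913905345609/3374941354408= 3333.07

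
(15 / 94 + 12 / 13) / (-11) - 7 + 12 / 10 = -396433 / 67210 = -5.90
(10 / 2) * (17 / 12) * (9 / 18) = 85 / 24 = 3.54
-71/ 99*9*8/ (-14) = 3.69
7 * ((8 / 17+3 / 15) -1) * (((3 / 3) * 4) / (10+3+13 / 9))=-3528 / 5525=-0.64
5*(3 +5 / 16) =16.56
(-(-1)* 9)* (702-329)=3357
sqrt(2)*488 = 488*sqrt(2) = 690.14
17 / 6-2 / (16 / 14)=13 / 12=1.08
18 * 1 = 18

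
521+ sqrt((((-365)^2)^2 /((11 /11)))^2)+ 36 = 17748901182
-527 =-527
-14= -14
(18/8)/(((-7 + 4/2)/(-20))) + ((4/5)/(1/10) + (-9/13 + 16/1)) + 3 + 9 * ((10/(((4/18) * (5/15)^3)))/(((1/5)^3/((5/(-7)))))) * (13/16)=-1154957967/1456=-793240.36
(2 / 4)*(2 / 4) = 1 / 4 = 0.25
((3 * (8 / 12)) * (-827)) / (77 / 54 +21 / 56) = -357264 / 389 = -918.42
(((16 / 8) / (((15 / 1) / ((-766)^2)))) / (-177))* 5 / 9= -1173512 / 4779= -245.56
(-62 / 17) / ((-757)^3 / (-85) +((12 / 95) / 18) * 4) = -17670 / 24726491437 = -0.00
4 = 4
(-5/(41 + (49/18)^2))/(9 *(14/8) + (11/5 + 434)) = -2160/9451781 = -0.00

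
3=3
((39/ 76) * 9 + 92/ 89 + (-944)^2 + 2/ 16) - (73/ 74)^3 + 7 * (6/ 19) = 305320654461049/ 342616892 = 891143.03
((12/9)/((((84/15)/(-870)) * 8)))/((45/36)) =-145/7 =-20.71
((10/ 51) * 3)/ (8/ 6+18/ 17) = 15/ 61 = 0.25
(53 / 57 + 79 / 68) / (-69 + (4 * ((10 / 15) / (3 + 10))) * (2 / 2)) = -105391 / 3466436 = -0.03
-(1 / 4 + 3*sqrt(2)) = -3*sqrt(2) - 1 / 4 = -4.49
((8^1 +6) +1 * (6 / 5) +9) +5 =146 / 5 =29.20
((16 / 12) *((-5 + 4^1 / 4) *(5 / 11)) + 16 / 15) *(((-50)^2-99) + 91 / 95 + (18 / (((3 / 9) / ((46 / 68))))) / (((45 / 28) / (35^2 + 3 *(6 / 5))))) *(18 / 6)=-54856044096 / 444125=-123514.88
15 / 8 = 1.88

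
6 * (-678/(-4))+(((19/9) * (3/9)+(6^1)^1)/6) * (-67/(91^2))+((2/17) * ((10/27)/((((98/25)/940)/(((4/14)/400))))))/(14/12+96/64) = 649416082747/638564472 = 1016.99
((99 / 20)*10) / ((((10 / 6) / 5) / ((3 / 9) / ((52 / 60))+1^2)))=2673 / 13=205.62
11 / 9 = 1.22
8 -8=0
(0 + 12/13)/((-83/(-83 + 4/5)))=4932/5395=0.91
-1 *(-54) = 54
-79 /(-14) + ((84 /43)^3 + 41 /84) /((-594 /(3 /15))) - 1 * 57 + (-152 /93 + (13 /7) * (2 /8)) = -32300533946603 /614897597160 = -52.53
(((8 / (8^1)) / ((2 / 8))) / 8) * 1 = 1 / 2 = 0.50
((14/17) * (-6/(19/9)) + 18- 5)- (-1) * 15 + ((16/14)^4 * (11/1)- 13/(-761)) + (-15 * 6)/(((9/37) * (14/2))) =-8.42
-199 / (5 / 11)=-2189 / 5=-437.80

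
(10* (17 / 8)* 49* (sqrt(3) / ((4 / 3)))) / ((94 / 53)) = 662235* sqrt(3) / 1504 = 762.65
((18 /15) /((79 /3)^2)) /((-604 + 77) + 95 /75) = -81 /24608263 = -0.00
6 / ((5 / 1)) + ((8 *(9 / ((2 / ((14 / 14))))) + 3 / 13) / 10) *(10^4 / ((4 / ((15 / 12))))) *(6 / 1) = 4415703 / 65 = 67933.89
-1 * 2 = -2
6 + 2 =8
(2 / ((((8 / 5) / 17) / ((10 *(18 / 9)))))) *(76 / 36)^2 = 153425 / 81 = 1894.14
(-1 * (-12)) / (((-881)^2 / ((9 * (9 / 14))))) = 486 / 5433127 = 0.00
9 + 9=18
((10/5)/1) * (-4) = -8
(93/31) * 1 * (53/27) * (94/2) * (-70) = -174370/9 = -19374.44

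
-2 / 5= -0.40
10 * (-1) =-10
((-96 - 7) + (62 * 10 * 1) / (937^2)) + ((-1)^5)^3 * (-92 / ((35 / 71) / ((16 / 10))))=195.61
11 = 11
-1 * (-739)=739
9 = 9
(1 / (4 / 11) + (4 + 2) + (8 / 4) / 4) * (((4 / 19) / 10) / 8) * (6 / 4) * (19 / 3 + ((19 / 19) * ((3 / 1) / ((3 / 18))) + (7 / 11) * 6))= 34373 / 33440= 1.03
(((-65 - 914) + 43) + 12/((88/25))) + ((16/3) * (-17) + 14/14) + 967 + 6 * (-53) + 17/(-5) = -124297/330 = -376.66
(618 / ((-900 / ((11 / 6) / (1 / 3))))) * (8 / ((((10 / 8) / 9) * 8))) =-3399 / 125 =-27.19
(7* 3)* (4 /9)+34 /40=611 /60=10.18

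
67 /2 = 33.50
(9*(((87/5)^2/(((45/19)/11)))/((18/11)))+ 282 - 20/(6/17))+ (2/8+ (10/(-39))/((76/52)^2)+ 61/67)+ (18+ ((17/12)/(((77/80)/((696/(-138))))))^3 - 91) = 13563300415833347558177/1813725072698269500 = 7478.15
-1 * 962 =-962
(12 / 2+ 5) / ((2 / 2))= 11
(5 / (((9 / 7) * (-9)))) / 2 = -35 / 162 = -0.22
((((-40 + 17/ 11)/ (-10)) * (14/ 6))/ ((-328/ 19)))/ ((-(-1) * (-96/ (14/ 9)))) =43757/ 5195520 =0.01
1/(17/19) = 19/17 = 1.12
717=717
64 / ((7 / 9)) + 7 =625 / 7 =89.29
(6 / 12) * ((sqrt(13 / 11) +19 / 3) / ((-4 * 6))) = -19 / 144 -sqrt(143) / 528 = -0.15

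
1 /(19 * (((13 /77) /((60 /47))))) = 4620 /11609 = 0.40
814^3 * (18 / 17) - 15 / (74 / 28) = 359209190334 / 629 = 571079793.85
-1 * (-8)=8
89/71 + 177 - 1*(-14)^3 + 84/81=5603948/1917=2923.29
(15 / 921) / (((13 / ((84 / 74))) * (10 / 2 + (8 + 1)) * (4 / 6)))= 45 / 295334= 0.00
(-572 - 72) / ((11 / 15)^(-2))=-77924 / 225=-346.33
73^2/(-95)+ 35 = -2004/95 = -21.09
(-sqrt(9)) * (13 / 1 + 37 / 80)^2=-3479787 / 6400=-543.72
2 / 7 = 0.29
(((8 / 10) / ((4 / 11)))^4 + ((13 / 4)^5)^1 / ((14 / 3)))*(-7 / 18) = -39.33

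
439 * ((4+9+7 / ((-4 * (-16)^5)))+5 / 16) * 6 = 73536906243 / 2097152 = 35065.13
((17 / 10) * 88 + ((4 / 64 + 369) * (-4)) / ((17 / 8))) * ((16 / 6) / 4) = -92668 / 255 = -363.40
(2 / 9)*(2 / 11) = 4 / 99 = 0.04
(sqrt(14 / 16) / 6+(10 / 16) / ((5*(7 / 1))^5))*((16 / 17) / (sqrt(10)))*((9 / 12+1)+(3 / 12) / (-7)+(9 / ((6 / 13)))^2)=2139*sqrt(10) / 5000082500+713*sqrt(35) / 238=17.72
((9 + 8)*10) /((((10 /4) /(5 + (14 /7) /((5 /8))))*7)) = 2788 /35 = 79.66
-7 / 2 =-3.50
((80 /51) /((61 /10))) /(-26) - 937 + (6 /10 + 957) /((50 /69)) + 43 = 2161062148 /5055375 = 427.48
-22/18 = -11/9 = -1.22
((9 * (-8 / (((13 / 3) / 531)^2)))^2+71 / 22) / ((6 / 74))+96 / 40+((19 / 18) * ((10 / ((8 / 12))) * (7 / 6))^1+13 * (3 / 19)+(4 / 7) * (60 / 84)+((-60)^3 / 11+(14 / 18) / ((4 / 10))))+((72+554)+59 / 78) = 252989316295999721389949 / 17549592060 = 14415680742381.87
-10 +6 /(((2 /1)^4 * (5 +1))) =-159 /16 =-9.94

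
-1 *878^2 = -770884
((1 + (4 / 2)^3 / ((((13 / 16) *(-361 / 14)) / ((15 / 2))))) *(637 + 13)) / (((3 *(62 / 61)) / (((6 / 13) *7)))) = -186748450 / 145483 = -1283.64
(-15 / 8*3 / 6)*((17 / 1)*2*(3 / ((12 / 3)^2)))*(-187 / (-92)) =-143055 / 11776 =-12.15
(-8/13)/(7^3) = -8/4459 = -0.00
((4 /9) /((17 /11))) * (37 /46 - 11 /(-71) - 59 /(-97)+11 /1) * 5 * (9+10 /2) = 120223180 /475203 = 252.99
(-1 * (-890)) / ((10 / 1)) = 89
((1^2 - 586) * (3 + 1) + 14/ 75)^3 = -5404150367691256/ 421875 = -12809837908.60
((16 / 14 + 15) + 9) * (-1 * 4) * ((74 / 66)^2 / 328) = -10952 / 28413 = -0.39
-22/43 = -0.51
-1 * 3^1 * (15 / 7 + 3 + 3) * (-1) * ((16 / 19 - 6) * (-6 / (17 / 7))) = 5292 / 17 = 311.29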